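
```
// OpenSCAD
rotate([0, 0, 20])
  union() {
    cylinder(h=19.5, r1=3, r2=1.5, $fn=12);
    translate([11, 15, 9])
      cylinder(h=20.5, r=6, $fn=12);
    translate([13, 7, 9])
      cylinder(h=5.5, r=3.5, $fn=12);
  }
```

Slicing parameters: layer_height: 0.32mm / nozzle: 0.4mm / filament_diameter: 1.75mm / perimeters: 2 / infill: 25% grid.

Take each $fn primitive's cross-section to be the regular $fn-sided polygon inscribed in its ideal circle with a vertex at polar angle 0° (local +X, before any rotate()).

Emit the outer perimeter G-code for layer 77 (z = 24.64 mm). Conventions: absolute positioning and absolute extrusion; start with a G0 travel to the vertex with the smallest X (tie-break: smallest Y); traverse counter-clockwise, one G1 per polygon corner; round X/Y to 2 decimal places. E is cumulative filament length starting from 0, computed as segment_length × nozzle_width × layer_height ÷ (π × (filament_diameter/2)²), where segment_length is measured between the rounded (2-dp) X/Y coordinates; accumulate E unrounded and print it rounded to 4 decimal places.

At z = 24.64 mm: the cone is not intersected at this z (z outside [0, 19.5]); the r=6 cylinder at (11, 15) contributes a regular 12-gon of circumradius 6; the cylinder at (13, 7) is absent (z outside [9, 14.5]); Combining (union): only the r=6 cylinder at (11, 15) is present, so the union is just that shape — 1 connected region; (whole slice rotated 20° about Z — lengths, areas and connectivity unchanged). The outline is a single polygon with 12 vertices. Extrusion per mm of travel: 0.4 × 0.32 / (π × 0.875²) = 0.053216. Accumulating E over each segment gives final E = 1.9832.

G0 X-0.70 Y18.90 Z24.64
G1 X-0.43 Y15.81 E0.1651
G1 X1.35 Y13.26 E0.3306
G1 X4.16 Y11.95 E0.4955
G1 X7.26 Y12.22 E0.6611
G1 X9.80 Y14.00 E0.8262
G1 X11.12 Y16.82 E0.9919
G1 X10.84 Y19.91 E1.1570
G1 X9.06 Y22.45 E1.3221
G1 X6.25 Y23.77 E1.4873
G1 X3.15 Y23.50 E1.6529
G1 X0.61 Y21.71 E1.8182
G1 X-0.70 Y18.90 E1.9832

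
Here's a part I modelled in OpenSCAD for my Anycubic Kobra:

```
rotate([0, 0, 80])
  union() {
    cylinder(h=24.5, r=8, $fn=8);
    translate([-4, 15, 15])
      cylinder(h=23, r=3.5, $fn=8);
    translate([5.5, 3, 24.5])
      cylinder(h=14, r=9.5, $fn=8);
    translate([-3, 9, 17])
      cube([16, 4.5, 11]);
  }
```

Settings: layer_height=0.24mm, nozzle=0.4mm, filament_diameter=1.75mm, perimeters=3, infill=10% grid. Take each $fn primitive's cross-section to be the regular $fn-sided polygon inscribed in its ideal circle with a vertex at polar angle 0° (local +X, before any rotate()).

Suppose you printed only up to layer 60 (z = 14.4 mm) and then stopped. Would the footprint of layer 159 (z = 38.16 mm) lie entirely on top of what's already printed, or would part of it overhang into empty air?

part overhangs

Compare the two slices. At z = 14.4: the r=8 cylinder contributes a regular 8-gon of circumradius 8 (area = (8/2)·8.000²·sin(360°/8) = 181.02 mm²); the cylinder at (-4, 15) does not reach this height (z outside [15, 38]); the cylinder at (5.5, 3) is not intersected at this z (z outside [24.5, 38.5]); the cube at (-3, 9) is absent (z outside [17, 28]); Taking the union: only the r=8 cylinder is present, so the union is just that shape — area = 181.02 mm²; (rotated 80° about Z; rotation is an isometry so areas/perimeters/island counts are preserved). At z = 38.16: the cylinder is not intersected at this z (z outside [0, 24.5]); the cylinder at (-4, 15) is absent (z outside [15, 38]); the r=9.5 cylinder at (5.5, 3) gives a regular 8-gon of circumradius 9.5 (constant along its height) (area = (8/2)·9.500²·sin(360°/8) = 255.27 mm²); the cube at (-3, 9) is absent (z outside [17, 28]); Taking the union: only the r=9.5 cylinder at (5.5, 3) is present, so the union is just that shape — area = 255.27 mm²; (rotated 80° about Z; rotation is an isometry so areas/perimeters/island counts are preserved). Checking containment: at z = 38.16 the cross-section extends beyond the z = 14.4 cross-section by about 141.65 mm².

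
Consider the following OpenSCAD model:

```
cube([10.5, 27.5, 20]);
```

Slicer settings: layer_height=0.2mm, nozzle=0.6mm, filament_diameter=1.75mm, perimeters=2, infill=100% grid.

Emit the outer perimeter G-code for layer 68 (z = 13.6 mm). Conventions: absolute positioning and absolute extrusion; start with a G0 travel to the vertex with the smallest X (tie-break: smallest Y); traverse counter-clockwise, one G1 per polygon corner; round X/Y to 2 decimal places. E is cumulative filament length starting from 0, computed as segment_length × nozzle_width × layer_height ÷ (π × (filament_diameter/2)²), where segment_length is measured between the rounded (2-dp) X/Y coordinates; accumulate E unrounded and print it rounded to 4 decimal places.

G0 X0.00 Y0.00 Z13.60
G1 X10.50 Y0.00 E0.5238
G1 X10.50 Y27.50 E1.8958
G1 X0.00 Y27.50 E2.4197
G1 X0.00 Y0.00 E3.7917

At z = 13.6 mm: the cube is present — its section is the full 10.5×27.5 rectangle. The outline is a single polygon with 4 vertices. Extrusion per mm of travel: 0.6 × 0.2 / (π × 0.875²) = 0.049890. Accumulating E over each segment gives final E = 3.7917.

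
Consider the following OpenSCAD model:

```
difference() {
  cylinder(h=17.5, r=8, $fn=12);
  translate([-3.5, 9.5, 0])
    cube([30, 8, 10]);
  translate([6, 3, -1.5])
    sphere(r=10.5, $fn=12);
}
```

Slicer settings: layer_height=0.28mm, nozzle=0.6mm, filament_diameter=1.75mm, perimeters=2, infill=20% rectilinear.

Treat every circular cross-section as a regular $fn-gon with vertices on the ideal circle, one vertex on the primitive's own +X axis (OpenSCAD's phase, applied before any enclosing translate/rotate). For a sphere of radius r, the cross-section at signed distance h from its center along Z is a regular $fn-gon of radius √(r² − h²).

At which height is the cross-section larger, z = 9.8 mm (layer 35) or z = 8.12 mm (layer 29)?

layer 35 (z = 9.8 mm)

Layer 35 (z = 9.8): the r=8 cylinder gives a regular 12-gon of circumradius 8 (constant along its height) (area = (12/2)·8.000²·sin(360°/12) = 192.00 mm²); the 30×8 cube at (-3.5, 9.5) contributes its full rectangle (area 240.00 mm²); the sphere at (6, 3) is not intersected at this z (|z−center|=11.300 > r=10.5); After the difference (first − rest): starting from the r=8 cylinder (192.00 mm²), the 30×8 cube at (-3.5, 9.5) misses the remaining region (no effect) — area = 192.00 mm². So its area = 192.00 mm². Layer 29 (z = 8.12): the r=8 cylinder gives a regular 12-gon of circumradius 8 (constant along its height) (area = (12/2)·8.000²·sin(360°/12) = 192.00 mm²); the cube at (-3.5, 9.5) (footprint 30×8) is included at this height (area 240.00 mm²); the r=10.5 sphere at (6, 3) contributes a regular 12-gon of circumradius √(10.5²−9.62²) = 4.208 (area = (12/2)·4.208²·sin(360°/12) = 53.12 mm²); Taking the first minus the rest: starting from the r=8 cylinder (192.00 mm²), the 30×8 cube at (-3.5, 9.5) misses the remaining region (no effect); the r=10.5 sphere at (6, 3) partially overlaps it — only the 32.61 mm² overlap (of its 53.12 mm²) is removed, clipping the outline — area = 159.39 mm². So its area = 159.39 mm². Layer 35 is larger (192.00 vs 159.39 mm²).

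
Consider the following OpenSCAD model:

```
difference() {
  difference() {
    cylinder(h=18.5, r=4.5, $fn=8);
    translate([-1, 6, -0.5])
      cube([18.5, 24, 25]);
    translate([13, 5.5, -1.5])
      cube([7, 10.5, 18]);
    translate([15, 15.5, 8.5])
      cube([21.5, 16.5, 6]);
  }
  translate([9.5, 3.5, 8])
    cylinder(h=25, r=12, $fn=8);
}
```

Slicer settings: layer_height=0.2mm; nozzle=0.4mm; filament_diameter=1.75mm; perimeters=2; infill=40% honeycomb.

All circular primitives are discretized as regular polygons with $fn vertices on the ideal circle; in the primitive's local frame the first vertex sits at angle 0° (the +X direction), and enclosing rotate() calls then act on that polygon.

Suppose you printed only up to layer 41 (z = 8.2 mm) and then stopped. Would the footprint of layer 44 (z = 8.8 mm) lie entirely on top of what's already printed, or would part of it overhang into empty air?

Compare the two slices. At z = 8.2: the r=4.5 cylinder gives a regular 8-gon of circumradius 4.5 (constant along its height) (area = (8/2)·4.500²·sin(360°/8) = 57.28 mm²); the 18.5×24 cube at (-1, 6) contributes its full rectangle (area 444.00 mm²); the cube at (13, 5.5) (footprint 7×10.5) is included at this height (area 73.50 mm²); the cube at (15, 15.5) is absent (z outside [8.5, 14.5]); Subtracting the remaining from the first: starting from the r=4.5 cylinder (57.28 mm²), the 18.5×24 cube at (-1, 6) misses the remaining region (no effect); the 7×10.5 cube at (13, 5.5) misses the remaining region (no effect) — area = 57.28 mm²; the r=12 cylinder at (9.5, 3.5) contributes a regular 8-gon of circumradius 12 (area = (8/2)·12.000²·sin(360°/8) = 407.29 mm²); Subtracting the remaining from the first: starting from that combined region (57.28 mm²), the r=12 cylinder at (9.5, 3.5) partially overlaps it — only the 36.71 mm² overlap (of its 407.29 mm²) is removed, clipping the outline — area = 20.57 mm². At z = 8.8: the r=4.5 cylinder contributes a regular 8-gon of circumradius 4.5 (area = (8/2)·4.500²·sin(360°/8) = 57.28 mm²); the cube at (-1, 6) is present — its section is the full 18.5×24 rectangle (area 444.00 mm²); the 7×10.5 cube at (13, 5.5) contributes its full rectangle (area 73.50 mm²); the cube at (15, 15.5) (footprint 21.5×16.5) is included at this height (area 354.75 mm²); After the difference (first − rest): starting from the r=4.5 cylinder (57.28 mm²), the 18.5×24 cube at (-1, 6) misses the remaining region (no effect); the 7×10.5 cube at (13, 5.5) misses the remaining region (no effect); the 21.5×16.5 cube at (15, 15.5) misses the remaining region (no effect) — area = 57.28 mm²; the cylinder at (9.5, 3.5): section is a regular 8-gon, circumradius r=12 (area = (8/2)·12.000²·sin(360°/8) = 407.29 mm²); Taking the first minus the rest: starting from that combined region (57.28 mm²), the r=12 cylinder at (9.5, 3.5) partially overlaps it — only the 36.71 mm² overlap (of its 407.29 mm²) is removed, clipping the outline — area = 20.57 mm². Checking containment: the cross-section at z = 8.8 is a subset of the cross-section at z = 8.2.

entirely on top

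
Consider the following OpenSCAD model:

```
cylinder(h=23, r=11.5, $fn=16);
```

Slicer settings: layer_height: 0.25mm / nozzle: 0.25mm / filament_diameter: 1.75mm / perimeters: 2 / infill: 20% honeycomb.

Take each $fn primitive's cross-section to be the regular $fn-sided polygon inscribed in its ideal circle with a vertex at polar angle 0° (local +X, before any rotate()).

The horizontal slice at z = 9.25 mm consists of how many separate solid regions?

At z = 9.25 mm: the r=11.5 cylinder contributes a regular 16-gon of circumradius 11.5. The result has 1 disconnected region.

1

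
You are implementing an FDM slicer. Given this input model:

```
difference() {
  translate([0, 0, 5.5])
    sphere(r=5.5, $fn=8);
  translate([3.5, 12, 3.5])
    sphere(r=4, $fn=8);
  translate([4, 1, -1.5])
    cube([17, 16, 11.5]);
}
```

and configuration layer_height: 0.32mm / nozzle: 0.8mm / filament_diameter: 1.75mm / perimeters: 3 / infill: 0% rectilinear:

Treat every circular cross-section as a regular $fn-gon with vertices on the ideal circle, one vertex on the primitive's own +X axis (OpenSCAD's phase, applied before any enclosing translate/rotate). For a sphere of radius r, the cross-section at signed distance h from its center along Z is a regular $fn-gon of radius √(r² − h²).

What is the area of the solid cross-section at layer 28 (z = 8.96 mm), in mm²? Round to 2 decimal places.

51.70 mm²

At z = 8.96 mm: the r=5.5 sphere slices to a regular 8-gon of circumradius 4.275 (√(r²−h²) with h=3.46 from center) (area = (8/2)·4.275²·sin(360°/8) = 51.70 mm²); the sphere at (3.5, 12) is not intersected at this z (|z−center|=5.460 > r=4); the cube at (4, 1) (footprint 17×16) is included at this height (area 272.00 mm²); Taking the first minus the rest: starting from the r=5.5 sphere (51.70 mm²), the 17×16 cube at (4, 1) misses the remaining region (no effect) — area = 51.70 mm². Overall, the cross-section is a single solid region. Net area = 51.70 mm².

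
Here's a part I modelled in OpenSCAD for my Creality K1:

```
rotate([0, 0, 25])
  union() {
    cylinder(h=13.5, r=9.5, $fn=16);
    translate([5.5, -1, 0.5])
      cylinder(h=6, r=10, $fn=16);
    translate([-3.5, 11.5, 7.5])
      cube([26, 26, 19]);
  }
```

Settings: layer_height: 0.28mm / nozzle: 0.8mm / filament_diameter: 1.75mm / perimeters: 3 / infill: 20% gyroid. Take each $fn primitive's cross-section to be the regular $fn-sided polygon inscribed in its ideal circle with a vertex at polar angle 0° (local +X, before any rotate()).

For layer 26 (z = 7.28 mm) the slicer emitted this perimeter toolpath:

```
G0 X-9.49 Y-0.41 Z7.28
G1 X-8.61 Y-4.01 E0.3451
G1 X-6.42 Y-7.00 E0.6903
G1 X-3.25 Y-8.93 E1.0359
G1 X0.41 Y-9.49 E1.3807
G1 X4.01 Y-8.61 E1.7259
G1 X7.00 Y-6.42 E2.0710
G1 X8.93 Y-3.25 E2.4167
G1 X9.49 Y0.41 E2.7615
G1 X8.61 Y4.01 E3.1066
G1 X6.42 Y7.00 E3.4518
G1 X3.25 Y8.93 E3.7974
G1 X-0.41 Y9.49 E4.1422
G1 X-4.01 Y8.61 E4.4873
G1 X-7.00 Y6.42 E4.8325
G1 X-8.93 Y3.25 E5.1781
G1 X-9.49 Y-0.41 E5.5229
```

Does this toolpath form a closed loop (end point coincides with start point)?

Start point (G0): (-9.49, -0.41). End point (last G1): the path returns to the start — closed.

yes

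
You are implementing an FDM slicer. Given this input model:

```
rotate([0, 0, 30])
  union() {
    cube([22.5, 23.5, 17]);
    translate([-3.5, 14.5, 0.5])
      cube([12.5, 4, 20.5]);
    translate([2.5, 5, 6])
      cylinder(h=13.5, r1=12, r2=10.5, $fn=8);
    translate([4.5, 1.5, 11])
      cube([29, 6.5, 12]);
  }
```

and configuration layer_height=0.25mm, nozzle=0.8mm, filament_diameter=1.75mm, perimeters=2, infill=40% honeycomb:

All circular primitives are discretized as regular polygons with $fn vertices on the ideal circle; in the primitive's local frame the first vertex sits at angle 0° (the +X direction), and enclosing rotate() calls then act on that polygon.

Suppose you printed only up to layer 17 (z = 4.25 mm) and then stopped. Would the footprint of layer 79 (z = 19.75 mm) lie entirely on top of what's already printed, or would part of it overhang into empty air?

part overhangs

Compare the two slices. At z = 4.25: the 22.5×23.5 cube contributes its full rectangle (area 528.75 mm²); the 12.5×4 cube at (-3.5, 14.5) contributes its full rectangle (area 50.00 mm²); the cone at (2.5, 5) is absent (z outside [6, 19.5]); the cube at (4.5, 1.5) is not intersected at this z (z outside [11, 23]); Taking the union: the regions partially overlap — summed areas 578.75 mm² minus the doubly-counted overlap 36.00 mm² gives 542.75 mm² — area = 542.75 mm²; (rotated 30° about Z; rotation is an isometry so areas/perimeters/island counts are preserved). At z = 19.75: the cube does not reach this height (z outside [0, 17]); the cube at (-3.5, 14.5) (footprint 12.5×4) is included at this height (area 50.00 mm²); the cone at (2.5, 5) is absent (z outside [6, 19.5]); the 29×6.5 cube at (4.5, 1.5) contributes its full rectangle (area 188.50 mm²); Merging all regions: the 2 present regions are separate (no shared area or edge), so areas and boundary lengths simply add and each stays a separate island — area = 238.50 mm²; (rotated 30° about Z; rotation is an isometry so areas/perimeters/island counts are preserved). Checking containment: at z = 19.75 the cross-section extends beyond the z = 4.25 cross-section by about 71.50 mm².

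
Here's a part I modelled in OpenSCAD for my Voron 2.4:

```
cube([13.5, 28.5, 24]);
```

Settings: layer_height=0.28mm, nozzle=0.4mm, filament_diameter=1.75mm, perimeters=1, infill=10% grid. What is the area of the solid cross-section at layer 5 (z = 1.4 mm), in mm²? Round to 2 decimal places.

384.75 mm²

At z = 1.4 mm: the cube (footprint 13.5×28.5) is included at this height (area 384.75 mm²). Overall, the cross-section is a single solid region. Net area = 384.75 mm².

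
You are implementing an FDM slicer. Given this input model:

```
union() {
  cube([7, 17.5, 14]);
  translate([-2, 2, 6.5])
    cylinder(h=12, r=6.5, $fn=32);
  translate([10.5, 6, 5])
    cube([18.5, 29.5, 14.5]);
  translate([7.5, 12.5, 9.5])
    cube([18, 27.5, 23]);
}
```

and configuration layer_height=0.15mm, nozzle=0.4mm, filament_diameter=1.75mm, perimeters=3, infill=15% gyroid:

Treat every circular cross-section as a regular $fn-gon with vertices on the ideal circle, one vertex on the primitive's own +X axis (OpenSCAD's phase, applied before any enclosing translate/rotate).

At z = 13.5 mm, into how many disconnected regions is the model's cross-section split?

2

At z = 13.5 mm: the 7×17.5 cube contributes its full rectangle; the r=6.5 cylinder at (-2, 2) gives a regular 32-gon of circumradius 6.5 (constant along its height); the 18.5×29.5 cube at (10.5, 6) contributes its full rectangle; the cube at (7.5, 12.5) is present — its section is the full 18×27.5 rectangle; Combining (union): the regions partially overlap (shared area 373.97 mm²), so overlapping operands fuse into one piece — 2 connected regions. The result has 2 disconnected regions.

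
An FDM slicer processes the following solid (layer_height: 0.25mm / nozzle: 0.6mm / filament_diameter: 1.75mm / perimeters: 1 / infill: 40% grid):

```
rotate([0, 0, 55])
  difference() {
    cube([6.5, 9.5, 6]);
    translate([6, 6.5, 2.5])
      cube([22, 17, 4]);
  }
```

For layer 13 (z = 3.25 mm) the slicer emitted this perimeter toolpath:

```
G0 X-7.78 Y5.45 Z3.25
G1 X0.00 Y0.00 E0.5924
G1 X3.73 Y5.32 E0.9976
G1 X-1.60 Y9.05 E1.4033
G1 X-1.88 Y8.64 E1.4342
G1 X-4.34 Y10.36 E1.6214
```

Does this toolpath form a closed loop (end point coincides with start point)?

Start point (G0): (-7.78, 5.45). End point (last G1): the path does not return to the start — open.

no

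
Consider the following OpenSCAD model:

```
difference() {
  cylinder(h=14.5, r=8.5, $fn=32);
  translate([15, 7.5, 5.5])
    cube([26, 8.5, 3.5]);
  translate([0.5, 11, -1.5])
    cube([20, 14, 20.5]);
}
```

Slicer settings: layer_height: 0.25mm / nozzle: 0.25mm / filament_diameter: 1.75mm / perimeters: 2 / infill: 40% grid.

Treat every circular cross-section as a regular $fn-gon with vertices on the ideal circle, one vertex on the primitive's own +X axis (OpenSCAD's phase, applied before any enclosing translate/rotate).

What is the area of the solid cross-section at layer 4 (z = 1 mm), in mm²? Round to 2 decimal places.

At z = 1 mm: the r=8.5 cylinder contributes a regular 32-gon of circumradius 8.5 (area = (32/2)·8.500²·sin(360°/32) = 225.52 mm²); the cube at (15, 7.5) is absent (z outside [5.5, 9]); the 20×14 cube at (0.5, 11) contributes its full rectangle (area 280.00 mm²); Subtracting the remaining from the first: starting from the r=8.5 cylinder (225.52 mm²), the 20×14 cube at (0.5, 11) misses the remaining region (no effect) — area = 225.52 mm². Overall, the cross-section is a single solid region. Net area = 225.52 mm².

225.52 mm²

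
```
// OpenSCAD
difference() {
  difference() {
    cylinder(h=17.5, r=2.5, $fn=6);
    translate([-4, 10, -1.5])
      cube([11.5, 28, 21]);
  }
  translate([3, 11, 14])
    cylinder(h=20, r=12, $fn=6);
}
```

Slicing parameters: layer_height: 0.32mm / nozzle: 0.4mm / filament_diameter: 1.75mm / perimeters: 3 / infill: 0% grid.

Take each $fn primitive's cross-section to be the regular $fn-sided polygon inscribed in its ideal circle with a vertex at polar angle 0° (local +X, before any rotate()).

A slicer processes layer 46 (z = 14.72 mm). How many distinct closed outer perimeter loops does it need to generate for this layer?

1

At z = 14.72 mm: the r=2.5 cylinder contributes a regular 6-gon of circumradius 2.5; the cube at (-4, 10) is present — its section is the full 11.5×28 rectangle; Taking the first minus the rest: starting from the r=2.5 cylinder, the 11.5×28 cube at (-4, 10) misses the remaining region (no effect) — 1 connected region; the r=12 cylinder at (3, 11) gives a regular 6-gon of circumradius 12 (constant along its height); Taking the first minus the rest: starting from that combined region, the r=12 cylinder at (3, 11) partially overlaps it — only the 5.29 mm² overlap (of its 374.12 mm²) is removed, clipping the outline — 1 connected region. The result has 1 disconnected region.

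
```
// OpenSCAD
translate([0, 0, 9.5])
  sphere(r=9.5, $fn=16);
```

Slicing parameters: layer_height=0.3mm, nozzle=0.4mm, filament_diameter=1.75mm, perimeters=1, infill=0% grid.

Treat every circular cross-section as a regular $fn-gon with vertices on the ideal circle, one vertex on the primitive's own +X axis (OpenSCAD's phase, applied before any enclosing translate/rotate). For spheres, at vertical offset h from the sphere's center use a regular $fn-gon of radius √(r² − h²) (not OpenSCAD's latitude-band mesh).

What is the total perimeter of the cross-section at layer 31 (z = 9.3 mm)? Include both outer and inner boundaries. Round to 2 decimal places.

59.29 mm

At z = 9.3 mm: the r=9.5 sphere slices to a regular 16-gon of circumradius 9.498 (√(r²−h²) with h=0.2 from center) (perimeter = 2·16·9.498·sin(180°/16) = 59.29 mm). Overall, the cross-section is a single solid region. Total boundary length (outer) = 59.29 mm.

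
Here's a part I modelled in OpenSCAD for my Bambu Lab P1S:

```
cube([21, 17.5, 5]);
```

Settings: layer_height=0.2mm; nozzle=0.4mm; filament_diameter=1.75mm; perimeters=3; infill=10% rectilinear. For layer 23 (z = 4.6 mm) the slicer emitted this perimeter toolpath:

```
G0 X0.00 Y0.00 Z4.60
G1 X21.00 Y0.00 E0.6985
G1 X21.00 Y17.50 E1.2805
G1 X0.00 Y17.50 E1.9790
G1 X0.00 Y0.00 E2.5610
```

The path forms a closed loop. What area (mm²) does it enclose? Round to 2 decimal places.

367.50 mm²

Apply the shoelace formula to the sequence of (X, Y) vertices; enclosed area = 367.50 mm².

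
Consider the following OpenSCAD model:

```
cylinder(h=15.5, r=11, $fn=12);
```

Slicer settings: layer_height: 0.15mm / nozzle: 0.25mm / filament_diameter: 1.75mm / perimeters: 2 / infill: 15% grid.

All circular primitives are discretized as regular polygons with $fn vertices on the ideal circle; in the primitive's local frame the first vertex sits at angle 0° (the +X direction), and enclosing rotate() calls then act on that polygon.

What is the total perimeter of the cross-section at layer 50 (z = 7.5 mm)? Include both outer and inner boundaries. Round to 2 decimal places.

68.33 mm

At z = 7.5 mm: the r=11 cylinder gives a regular 12-gon of circumradius 11 (constant along its height) (perimeter = 2·12·11.000·sin(180°/12) = 68.33 mm). Overall, the cross-section is a single solid region. Total boundary length (outer) = 68.33 mm.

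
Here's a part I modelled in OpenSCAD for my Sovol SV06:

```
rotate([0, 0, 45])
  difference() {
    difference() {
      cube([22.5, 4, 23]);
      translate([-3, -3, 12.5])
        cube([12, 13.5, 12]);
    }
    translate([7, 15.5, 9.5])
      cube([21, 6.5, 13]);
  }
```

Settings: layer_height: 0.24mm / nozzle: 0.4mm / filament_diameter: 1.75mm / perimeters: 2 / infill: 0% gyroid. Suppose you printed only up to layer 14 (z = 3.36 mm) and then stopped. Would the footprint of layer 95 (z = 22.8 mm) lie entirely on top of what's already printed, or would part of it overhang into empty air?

entirely on top

Compare the two slices. At z = 3.36: the cube is present — its section is the full 22.5×4 rectangle (area 90.00 mm²); the cube at (-3, -3) does not reach this height (z outside [12.5, 24.5]); After the difference (first − rest): none of the subtracted shapes is present at this height, so the 22.5×4 cube is unchanged — area = 90.00 mm²; the cube at (7, 15.5) is not intersected at this z (z outside [9.5, 22.5]); After the difference (first − rest): none of the subtracted shapes is present at this height, so the result so far is unchanged — area = 90.00 mm²; (whole slice rotated 45° about Z — lengths, areas and connectivity unchanged). At z = 22.8: the 22.5×4 cube contributes its full rectangle (area 90.00 mm²); the cube at (-3, -3) (footprint 12×13.5) is included at this height (area 162.00 mm²); After the difference (first − rest): starting from the 22.5×4 cube (90.00 mm²), the 12×13.5 cube at (-3, -3) partially overlaps it — only the 36.00 mm² overlap (of its 162.00 mm²) is removed, clipping the outline — area = 54.00 mm²; the cube at (7, 15.5) does not reach this height (z outside [9.5, 22.5]); Subtracting the remaining from the first: none of the subtracted shapes is present at this height, so that combined region is unchanged — area = 54.00 mm²; (whole slice rotated 45° about Z — lengths, areas and connectivity unchanged). Checking containment: the cross-section at z = 22.8 is a subset of the cross-section at z = 3.36.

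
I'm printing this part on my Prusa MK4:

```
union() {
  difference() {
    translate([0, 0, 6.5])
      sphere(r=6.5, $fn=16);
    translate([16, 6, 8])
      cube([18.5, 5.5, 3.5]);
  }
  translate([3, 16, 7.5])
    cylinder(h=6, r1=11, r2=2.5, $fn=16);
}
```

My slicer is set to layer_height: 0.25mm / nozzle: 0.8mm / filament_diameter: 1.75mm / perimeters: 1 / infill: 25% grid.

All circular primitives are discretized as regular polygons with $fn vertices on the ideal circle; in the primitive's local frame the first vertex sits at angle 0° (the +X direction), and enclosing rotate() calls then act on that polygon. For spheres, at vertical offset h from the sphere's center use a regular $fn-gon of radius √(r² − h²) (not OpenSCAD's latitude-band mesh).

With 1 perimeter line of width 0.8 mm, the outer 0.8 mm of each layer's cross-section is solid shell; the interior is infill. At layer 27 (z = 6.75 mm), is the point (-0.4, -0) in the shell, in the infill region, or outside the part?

infill

At z = 6.75 mm: the r=6.5 sphere contributes a regular 16-gon of circumradius √(6.5²−0.25²) = 6.495; the cube at (16, 6) does not reach this height (z outside [8, 11.5]); Subtracting the remaining from the first: none of the subtracted shapes is present at this height, so the r=6.5 sphere is unchanged — 1 connected region; the cone at (3, 16) is not intersected at this z (z outside [7.5, 13.5]); Combining (union): only the result so far is present, so the union is just that shape — 1 connected region. Overall, the cross-section is a single solid region. The nearest boundary edge runs (-6.00, 2.49)→(-6.50, 0.00); distance from the point to it = 5.98 mm. The point is inside the cross-section and 5.98 mm from the nearest boundary — more than the 0.8 mm shell width (1 × 0.8), so it's in the infill interior.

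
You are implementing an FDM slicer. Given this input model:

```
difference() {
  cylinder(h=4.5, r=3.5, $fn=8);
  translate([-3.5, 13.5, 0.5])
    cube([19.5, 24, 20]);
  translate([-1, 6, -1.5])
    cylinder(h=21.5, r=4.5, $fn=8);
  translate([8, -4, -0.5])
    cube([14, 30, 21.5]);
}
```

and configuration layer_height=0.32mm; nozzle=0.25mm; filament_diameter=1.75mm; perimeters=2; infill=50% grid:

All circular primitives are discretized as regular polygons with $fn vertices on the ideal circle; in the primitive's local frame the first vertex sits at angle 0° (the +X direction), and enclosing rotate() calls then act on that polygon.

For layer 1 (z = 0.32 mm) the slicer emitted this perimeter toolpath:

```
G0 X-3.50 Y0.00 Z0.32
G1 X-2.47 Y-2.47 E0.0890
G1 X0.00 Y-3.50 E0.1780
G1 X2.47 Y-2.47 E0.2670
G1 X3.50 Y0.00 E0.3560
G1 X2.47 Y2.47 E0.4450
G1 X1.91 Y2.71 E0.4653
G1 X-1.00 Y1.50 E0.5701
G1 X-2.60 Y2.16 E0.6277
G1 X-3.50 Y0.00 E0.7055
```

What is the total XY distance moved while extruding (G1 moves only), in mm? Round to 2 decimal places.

Sum the Euclidean lengths of each G1 segment: total = 21.21 mm.

21.21 mm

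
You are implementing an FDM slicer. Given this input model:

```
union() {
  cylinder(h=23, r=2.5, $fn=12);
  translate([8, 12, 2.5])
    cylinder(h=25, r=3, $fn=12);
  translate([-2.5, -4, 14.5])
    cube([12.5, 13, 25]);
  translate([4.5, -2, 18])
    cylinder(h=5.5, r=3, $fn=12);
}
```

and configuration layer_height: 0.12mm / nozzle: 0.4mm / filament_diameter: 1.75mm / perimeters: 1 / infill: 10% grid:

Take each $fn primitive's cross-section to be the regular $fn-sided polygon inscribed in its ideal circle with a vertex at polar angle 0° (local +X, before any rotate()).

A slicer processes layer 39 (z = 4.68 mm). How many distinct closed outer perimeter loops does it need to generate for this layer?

At z = 4.68 mm: the r=2.5 cylinder gives a regular 12-gon of circumradius 2.5 (constant along its height); the cylinder at (8, 12): section is a regular 12-gon, circumradius r=3; the cube at (-2.5, -4) does not reach this height (z outside [14.5, 39.5]); the cylinder at (4.5, -2) is not intersected at this z (z outside [18, 23.5]); Merging all regions: the 2 present regions are separate (no shared area or edge), so areas and boundary lengths simply add and each stays a separate island — 2 connected regions. The result has 2 disconnected regions.

2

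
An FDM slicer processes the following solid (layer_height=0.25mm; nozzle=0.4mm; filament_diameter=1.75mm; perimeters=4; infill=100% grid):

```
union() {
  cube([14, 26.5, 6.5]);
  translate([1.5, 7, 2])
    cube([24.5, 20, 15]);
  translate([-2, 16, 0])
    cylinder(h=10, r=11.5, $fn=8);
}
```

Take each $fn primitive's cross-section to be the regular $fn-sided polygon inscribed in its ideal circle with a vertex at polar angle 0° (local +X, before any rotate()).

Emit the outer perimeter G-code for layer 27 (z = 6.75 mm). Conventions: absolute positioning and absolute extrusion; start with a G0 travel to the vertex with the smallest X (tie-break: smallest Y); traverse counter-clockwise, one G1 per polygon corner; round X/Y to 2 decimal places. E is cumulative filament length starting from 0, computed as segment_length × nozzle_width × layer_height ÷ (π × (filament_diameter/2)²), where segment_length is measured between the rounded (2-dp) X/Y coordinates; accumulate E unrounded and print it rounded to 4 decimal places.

G0 X-13.50 Y16.00 Z6.75
G1 X-10.13 Y7.87 E0.3659
G1 X-2.00 Y4.50 E0.7318
G1 X4.04 Y7.00 E1.0036
G1 X26.00 Y7.00 E1.9166
G1 X26.00 Y27.00 E2.7481
G1 X1.50 Y27.00 E3.7666
G1 X1.50 Y26.05 E3.8061
G1 X-2.00 Y27.50 E3.9637
G1 X-10.13 Y24.13 E4.3295
G1 X-13.50 Y16.00 E4.6954

At z = 6.75 mm: the cube does not reach this height (z outside [0, 6.5]); the 24.5×20 cube at (1.5, 7) contributes its full rectangle; the r=11.5 cylinder at (-2, 16) gives a regular 8-gon of circumradius 11.5 (constant along its height); Taking the union: the regions partially overlap (shared area 110.27 mm²), so overlapping operands fuse into one piece — 1 connected region. The outline is a single polygon with 10 vertices. Extrusion per mm of travel: 0.4 × 0.25 / (π × 0.875²) = 0.041575. Accumulating E over each segment gives final E = 4.6954.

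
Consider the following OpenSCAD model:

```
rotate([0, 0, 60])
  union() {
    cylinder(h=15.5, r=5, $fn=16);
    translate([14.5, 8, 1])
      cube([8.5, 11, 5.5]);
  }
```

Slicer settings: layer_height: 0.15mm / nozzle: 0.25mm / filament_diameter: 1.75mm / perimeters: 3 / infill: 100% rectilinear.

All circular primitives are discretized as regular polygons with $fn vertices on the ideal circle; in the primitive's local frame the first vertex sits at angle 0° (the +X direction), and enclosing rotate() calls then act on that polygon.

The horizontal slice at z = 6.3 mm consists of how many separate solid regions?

2

At z = 6.3 mm: the r=5 cylinder contributes a regular 16-gon of circumradius 5; the cube at (14.5, 8) is present — its section is the full 8.5×11 rectangle; Combining (union): the 2 present regions are separate (no shared area or edge), so areas and boundary lengths simply add and each stays a separate island — 2 connected regions; (whole slice rotated 60° about Z — lengths, areas and connectivity unchanged). The result has 2 disconnected regions.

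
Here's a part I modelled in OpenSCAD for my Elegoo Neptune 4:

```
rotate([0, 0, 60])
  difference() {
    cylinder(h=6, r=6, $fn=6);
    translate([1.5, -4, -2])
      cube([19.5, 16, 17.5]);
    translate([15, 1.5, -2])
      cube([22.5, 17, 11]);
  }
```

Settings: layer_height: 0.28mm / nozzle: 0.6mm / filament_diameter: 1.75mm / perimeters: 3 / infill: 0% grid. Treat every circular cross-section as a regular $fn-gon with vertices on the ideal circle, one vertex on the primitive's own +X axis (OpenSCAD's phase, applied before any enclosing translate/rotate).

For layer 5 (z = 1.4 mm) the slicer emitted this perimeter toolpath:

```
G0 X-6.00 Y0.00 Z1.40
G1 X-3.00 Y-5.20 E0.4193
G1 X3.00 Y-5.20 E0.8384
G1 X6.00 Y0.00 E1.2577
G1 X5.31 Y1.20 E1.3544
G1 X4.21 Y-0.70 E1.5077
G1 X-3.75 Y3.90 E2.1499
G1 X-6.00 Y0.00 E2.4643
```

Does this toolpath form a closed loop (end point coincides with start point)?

Start point (G0): (-6.00, 0.00). End point (last G1): the path returns to the start — closed.

yes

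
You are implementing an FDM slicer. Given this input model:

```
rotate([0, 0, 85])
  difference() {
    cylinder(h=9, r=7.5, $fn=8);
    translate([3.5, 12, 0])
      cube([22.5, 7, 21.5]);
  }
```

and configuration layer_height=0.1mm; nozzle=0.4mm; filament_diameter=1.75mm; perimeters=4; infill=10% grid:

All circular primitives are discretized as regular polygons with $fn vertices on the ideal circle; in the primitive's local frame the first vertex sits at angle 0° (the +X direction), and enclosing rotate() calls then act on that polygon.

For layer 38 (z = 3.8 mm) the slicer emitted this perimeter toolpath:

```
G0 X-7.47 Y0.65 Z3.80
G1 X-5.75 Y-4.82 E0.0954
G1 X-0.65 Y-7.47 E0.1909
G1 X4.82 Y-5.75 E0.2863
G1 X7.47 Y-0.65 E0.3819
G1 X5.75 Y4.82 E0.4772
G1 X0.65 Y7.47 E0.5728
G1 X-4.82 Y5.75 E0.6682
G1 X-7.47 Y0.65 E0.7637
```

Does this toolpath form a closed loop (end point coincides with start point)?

yes

Start point (G0): (-7.47, 0.65). End point (last G1): the path returns to the start — closed.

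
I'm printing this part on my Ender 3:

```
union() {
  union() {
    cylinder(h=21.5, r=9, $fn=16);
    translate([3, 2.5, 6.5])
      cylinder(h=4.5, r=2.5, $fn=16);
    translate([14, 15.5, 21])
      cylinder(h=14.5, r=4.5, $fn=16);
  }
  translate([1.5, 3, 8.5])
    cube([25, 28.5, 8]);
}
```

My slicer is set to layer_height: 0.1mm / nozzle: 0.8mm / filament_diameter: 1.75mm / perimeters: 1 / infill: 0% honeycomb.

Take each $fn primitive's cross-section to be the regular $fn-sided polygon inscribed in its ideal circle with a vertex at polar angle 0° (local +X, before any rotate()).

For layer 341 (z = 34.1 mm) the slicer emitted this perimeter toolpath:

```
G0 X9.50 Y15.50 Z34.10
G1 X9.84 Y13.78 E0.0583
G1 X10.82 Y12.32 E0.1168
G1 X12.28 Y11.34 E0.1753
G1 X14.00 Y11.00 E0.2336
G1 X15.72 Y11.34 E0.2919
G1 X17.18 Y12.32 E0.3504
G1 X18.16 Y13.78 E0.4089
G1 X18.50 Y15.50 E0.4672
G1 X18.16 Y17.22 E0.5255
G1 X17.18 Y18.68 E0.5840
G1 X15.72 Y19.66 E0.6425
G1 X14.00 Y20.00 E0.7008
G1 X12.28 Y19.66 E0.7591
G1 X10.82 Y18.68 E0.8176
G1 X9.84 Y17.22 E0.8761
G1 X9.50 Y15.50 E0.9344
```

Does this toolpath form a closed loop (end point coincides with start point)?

Start point (G0): (9.50, 15.50). End point (last G1): the path returns to the start — closed.

yes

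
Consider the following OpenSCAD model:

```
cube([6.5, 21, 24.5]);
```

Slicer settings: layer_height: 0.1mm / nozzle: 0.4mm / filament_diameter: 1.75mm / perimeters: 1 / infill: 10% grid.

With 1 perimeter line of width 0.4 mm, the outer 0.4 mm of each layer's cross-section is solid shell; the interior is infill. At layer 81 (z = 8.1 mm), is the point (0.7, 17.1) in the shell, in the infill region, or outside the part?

At z = 8.1 mm: the cube is present — its section is the full 6.5×21 rectangle. Overall, the cross-section is a single solid region. The nearest boundary edge runs (0.00, 21.00)→(0.00, 0.00); distance from the point to it = 0.70 mm. The point is inside the cross-section and 0.70 mm from the nearest boundary — more than the 0.4 mm shell width (1 × 0.4), so it's in the infill interior.

infill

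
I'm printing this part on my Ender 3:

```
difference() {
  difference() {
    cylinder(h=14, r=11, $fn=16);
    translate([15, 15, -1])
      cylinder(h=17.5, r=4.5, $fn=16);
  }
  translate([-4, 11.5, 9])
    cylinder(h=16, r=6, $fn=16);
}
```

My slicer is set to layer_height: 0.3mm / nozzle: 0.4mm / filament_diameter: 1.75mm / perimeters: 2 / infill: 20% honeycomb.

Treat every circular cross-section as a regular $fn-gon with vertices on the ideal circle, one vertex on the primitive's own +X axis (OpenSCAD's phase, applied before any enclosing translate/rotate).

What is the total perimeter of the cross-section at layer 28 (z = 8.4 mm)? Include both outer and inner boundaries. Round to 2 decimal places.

At z = 8.4 mm: the r=11 cylinder contributes a regular 16-gon of circumradius 11 (perimeter = 2·16·11.000·sin(180°/16) = 68.67 mm); the r=4.5 cylinder at (15, 15) gives a regular 16-gon of circumradius 4.5 (constant along its height) (perimeter = 2·16·4.500·sin(180°/16) = 28.09 mm); Subtracting the remaining from the first: starting from the r=11 cylinder, the r=4.5 cylinder at (15, 15) misses the remaining region (no effect) — boundary = 68.67 mm; the cylinder at (-4, 11.5) is absent (z outside [9, 25]); Taking the first minus the rest: none of the subtracted shapes is present at this height, so the result so far is unchanged — boundary = 68.67 mm. Overall, the cross-section is a single solid region. Total boundary length (outer) = 68.67 mm.

68.67 mm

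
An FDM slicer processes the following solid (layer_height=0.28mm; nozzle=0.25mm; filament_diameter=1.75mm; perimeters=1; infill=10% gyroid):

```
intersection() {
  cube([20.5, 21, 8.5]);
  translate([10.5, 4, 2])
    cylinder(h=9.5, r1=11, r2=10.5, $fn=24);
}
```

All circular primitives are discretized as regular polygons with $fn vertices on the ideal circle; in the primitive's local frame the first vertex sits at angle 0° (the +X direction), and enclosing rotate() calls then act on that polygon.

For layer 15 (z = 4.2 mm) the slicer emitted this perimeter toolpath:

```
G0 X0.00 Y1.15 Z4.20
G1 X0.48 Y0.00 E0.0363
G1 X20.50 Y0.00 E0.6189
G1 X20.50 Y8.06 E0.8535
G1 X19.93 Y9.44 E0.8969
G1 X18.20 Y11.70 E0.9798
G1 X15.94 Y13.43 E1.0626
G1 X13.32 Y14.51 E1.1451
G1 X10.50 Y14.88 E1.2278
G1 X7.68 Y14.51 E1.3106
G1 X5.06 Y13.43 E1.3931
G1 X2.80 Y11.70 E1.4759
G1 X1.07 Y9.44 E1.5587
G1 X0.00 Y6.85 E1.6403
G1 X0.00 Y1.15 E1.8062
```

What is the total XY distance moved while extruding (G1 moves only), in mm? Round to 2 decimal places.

Sum the Euclidean lengths of each G1 segment: total = 62.06 mm.

62.06 mm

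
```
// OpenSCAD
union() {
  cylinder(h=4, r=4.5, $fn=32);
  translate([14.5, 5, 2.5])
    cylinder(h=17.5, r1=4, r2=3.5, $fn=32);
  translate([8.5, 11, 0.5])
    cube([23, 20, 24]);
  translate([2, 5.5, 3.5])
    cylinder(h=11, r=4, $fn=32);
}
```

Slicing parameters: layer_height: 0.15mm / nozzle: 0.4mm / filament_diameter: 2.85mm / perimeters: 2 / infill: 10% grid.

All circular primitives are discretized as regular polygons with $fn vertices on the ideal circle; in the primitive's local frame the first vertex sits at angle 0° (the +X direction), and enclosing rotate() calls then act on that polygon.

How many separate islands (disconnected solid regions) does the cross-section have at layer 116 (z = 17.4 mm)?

2

At z = 17.4 mm: the cylinder does not reach this height (z outside [0, 4]); the cone at (14.5, 5) (r1=4→r2=3.5) has section circumradius 3.574 here — a regular 32-gon; the cube at (8.5, 11) (footprint 23×20) is included at this height; the cylinder at (2, 5.5) does not reach this height (z outside [3.5, 14.5]); Merging all regions: the 2 present regions are separate (no shared area or edge), so areas and boundary lengths simply add and each stays a separate island — 2 connected regions. Overall, the cross-section has 2 separate islands. Island count = 2.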